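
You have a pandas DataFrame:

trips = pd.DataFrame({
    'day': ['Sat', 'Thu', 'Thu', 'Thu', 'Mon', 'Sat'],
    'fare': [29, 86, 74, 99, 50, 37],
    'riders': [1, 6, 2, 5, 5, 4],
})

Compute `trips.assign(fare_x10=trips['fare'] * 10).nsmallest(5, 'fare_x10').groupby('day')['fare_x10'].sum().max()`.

1600

add column fare_x10 = trips['fare'] * 10:
   day  fare  riders  fare_x10
0  Sat    29       1       290
1  Thu    86       6       860
2  Thu    74       2       740
3  Thu    99       5       990
4  Mon    50       5       500
5  Sat    37       4       370
take 5 rows with smallest fare_x10:
   day  fare  riders  fare_x10
0  Sat    29       1       290
5  Sat    37       4       370
4  Mon    50       5       500
2  Thu    74       2       740
1  Thu    86       6       860
group by day, sum of fare_x10:
day
Mon     500
Sat     660
Thu    1600
Name: fare_x10, dtype: int64
Hence 1600.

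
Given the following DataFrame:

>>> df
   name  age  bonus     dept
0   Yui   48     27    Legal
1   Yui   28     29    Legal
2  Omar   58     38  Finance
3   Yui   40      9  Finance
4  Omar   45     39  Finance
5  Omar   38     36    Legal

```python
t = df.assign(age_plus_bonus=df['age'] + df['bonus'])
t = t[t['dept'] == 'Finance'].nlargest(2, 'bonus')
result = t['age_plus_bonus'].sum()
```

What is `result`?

add column age_plus_bonus = df['age'] + df['bonus']:
   name  age  bonus     dept  age_plus_bonus
0   Yui   48     27    Legal              75
1   Yui   28     29    Legal              57
2  Omar   58     38  Finance              96
3   Yui   40      9  Finance              49
4  Omar   45     39  Finance              84
5  Omar   38     36    Legal              74
filter rows where dept == 'Finance':
   name  age  bonus     dept  age_plus_bonus
2  Omar   58     38  Finance              96
3   Yui   40      9  Finance              49
4  Omar   45     39  Finance              84
take 2 rows with largest bonus:
   name  age  bonus     dept  age_plus_bonus
4  Omar   45     39  Finance              84
2  Omar   58     38  Finance              96
Then the sum of column 'age_plus_bonus': 180

180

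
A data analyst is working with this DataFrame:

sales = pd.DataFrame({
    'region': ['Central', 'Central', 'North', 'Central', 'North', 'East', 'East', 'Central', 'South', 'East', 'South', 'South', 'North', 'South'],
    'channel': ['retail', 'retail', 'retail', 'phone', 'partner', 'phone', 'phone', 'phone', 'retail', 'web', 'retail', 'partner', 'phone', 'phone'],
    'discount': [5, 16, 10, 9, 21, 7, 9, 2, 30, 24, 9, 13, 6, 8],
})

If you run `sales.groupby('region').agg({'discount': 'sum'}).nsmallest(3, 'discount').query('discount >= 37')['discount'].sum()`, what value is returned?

77

group by region, sum of discount:
         discount
region           
Central        32
East           40
North          37
South          60
take 3 rows with smallest discount:
         discount
region           
Central        32
North          37
East           40
filter rows where discount >= 37:
        discount
region          
North         37
East          40
The sum of column 'discount' is 77.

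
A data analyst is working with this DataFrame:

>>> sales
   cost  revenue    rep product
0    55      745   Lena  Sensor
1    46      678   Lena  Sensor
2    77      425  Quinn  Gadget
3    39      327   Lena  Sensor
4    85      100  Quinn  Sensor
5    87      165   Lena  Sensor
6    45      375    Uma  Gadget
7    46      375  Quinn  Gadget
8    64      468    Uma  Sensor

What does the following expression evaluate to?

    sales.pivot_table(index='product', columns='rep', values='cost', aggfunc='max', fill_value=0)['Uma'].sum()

pivot: rows=product, cols=rep, max(cost):
rep      Lena  Quinn  Uma
product                  
Gadget      0     77   45
Sensor     87     85   64
Taking the sum of column 'Uma' gives 109.

109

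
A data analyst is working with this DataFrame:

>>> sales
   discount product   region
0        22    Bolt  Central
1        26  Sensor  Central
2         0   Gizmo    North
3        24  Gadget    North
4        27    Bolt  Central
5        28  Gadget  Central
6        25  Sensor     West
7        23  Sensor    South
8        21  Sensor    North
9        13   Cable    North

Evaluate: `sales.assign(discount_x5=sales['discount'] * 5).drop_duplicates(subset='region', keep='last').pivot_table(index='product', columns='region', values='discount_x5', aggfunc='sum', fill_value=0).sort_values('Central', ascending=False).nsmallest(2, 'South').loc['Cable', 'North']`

add column discount_x5 = sales['discount'] * 5:
   discount product   region  discount_x5
0        22    Bolt  Central          110
1        26  Sensor  Central          130
2         0   Gizmo    North            0
3        24  Gadget    North          120
4        27    Bolt  Central          135
5        28  Gadget  Central          140
6        25  Sensor     West          125
7        23  Sensor    South          115
8        21  Sensor    North          105
9        13   Cable    North           65
drop duplicate region (keep=last):
   discount product   region  discount_x5
5        28  Gadget  Central          140
6        25  Sensor     West          125
7        23  Sensor    South          115
9        13   Cable    North           65
pivot: rows=product, cols=region, sum(discount_x5):
region   Central  North  South  West
product                             
Cable          0     65      0     0
Gadget       140      0      0     0
Sensor         0      0    115   125
sort by Central descending:
region   Central  North  South  West
product                             
Gadget       140      0      0     0
Cable          0     65      0     0
Sensor         0      0    115   125
take 2 rows with smallest South:
region   Central  North  South  West
product                             
Gadget       140      0      0     0
Cable          0     65      0     0

65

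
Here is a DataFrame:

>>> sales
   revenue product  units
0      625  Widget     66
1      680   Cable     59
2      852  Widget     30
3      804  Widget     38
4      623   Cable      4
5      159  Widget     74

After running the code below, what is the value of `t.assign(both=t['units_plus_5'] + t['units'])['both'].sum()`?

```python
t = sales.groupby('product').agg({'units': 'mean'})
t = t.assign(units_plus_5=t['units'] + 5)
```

177.0

group by product, mean of units:
         units
product       
Cable     31.5
Widget    52.0
add column units_plus_5 = t['units'] + 5:
         units  units_plus_5
product                     
Cable     31.5          36.5
Widget    52.0          57.0
add column both = t['units_plus_5'] + t['units']:
         units  units_plus_5   both
product                            
Cable     31.5          36.5   68.0
Widget    52.0          57.0  109.0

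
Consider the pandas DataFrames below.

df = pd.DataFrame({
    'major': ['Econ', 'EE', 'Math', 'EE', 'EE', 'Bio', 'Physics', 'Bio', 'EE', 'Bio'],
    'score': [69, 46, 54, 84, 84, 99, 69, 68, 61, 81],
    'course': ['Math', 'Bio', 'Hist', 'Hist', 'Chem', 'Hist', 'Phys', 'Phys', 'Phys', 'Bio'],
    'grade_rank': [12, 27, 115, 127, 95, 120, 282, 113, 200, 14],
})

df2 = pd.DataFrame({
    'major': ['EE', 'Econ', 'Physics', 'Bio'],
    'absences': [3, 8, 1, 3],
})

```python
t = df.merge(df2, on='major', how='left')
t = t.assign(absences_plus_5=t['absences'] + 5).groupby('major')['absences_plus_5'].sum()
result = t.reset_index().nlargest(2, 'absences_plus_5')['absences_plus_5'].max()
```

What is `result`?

32.0

merge on 'major' (how='left') → 10 rows:
     major  score course  grade_rank  absences
0     Econ     69   Math          12       8.0
1       EE     46    Bio          27       3.0
2     Math     54   Hist         115       NaN
3       EE     84   Hist         127       3.0
4       EE     84   Chem          95       3.0
5      Bio     99   Hist         120       3.0
6  Physics     69   Phys         282       1.0
7      Bio     68   Phys         113       3.0
8       EE     61   Phys         200       3.0
9      Bio     81    Bio          14       3.0
add column absences_plus_5 = t['absences'] + 5:
     major  score course  grade_rank  absences  absences_plus_5
0     Econ     69   Math          12       8.0             13.0
1       EE     46    Bio          27       3.0              8.0
2     Math     54   Hist         115       NaN              NaN
3       EE     84   Hist         127       3.0              8.0
4       EE     84   Chem          95       3.0              8.0
5      Bio     99   Hist         120       3.0              8.0
6  Physics     69   Phys         282       1.0              6.0
7      Bio     68   Phys         113       3.0              8.0
8       EE     61   Phys         200       3.0              8.0
9      Bio     81    Bio          14       3.0              8.0
group by major, sum of absences_plus_5:
major
Bio        24.0
EE         32.0
Econ       13.0
Math        0.0
Physics     6.0
Name: absences_plus_5, dtype: float64
reset_index():
     major  absences_plus_5
0      Bio             24.0
1       EE             32.0
2     Econ             13.0
3     Math              0.0
4  Physics              6.0
take 2 rows with largest absences_plus_5:
  major  absences_plus_5
1    EE             32.0
0   Bio             24.0
Hence 32.0.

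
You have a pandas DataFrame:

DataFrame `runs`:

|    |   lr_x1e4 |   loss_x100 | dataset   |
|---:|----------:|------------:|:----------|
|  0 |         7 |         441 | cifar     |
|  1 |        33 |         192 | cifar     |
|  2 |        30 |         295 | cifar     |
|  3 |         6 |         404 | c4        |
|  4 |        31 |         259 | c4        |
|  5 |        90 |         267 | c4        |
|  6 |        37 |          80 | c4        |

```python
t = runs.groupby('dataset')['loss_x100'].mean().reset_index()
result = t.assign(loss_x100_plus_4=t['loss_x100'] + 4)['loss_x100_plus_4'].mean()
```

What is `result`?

group by dataset, mean of loss_x100:
dataset
c4       252.500000
cifar    309.333333
Name: loss_x100, dtype: float64
reset_index():
  dataset   loss_x100
0      c4  252.500000
1   cifar  309.333333
add column loss_x100_plus_4 = t['loss_x100'] + 4:
  dataset   loss_x100  loss_x100_plus_4
0      c4  252.500000        256.500000
1   cifar  309.333333        313.333333
mean of column 'loss_x100_plus_4' → 284.916666667

284.916666667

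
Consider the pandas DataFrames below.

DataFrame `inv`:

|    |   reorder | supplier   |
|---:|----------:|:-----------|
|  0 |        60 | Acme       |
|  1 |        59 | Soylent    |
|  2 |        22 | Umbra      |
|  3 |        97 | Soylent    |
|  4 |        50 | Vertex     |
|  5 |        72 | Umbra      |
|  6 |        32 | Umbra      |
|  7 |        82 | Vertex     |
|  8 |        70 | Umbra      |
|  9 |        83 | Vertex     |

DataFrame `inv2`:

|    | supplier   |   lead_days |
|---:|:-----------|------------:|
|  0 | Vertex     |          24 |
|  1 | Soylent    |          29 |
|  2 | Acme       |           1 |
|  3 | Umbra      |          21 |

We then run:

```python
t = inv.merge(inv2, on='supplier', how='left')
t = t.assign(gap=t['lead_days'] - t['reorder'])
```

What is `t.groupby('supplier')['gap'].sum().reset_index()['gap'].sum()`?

merge on 'supplier' (how='left') → 10 rows:
   reorder supplier  lead_days
0       60     Acme          1
1       59  Soylent         29
2       22    Umbra         21
3       97  Soylent         29
4       50   Vertex         24
5       72    Umbra         21
6       32    Umbra         21
7       82   Vertex         24
8       70    Umbra         21
9       83   Vertex         24
add column gap = t['lead_days'] - t['reorder']:
   reorder supplier  lead_days  gap
0       60     Acme          1  -59
1       59  Soylent         29  -30
2       22    Umbra         21   -1
3       97  Soylent         29  -68
4       50   Vertex         24  -26
5       72    Umbra         21  -51
6       32    Umbra         21  -11
7       82   Vertex         24  -58
8       70    Umbra         21  -49
9       83   Vertex         24  -59
group by supplier, sum of gap:
supplier
Acme       -59
Soylent    -98
Umbra     -112
Vertex    -143
Name: gap, dtype: int64
reset_index():
  supplier  gap
0     Acme  -59
1  Soylent  -98
2    Umbra -112
3   Vertex -143

-412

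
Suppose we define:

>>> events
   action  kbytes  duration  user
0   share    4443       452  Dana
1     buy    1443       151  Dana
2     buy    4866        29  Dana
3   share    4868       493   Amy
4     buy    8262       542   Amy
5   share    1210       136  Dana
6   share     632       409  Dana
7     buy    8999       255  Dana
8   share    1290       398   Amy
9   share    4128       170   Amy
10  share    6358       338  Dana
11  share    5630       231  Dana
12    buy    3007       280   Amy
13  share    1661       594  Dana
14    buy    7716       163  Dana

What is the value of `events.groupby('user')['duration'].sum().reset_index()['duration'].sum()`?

4641

group by user, sum of duration:
user
Amy     1883
Dana    2758
Name: duration, dtype: int64
reset_index():
   user  duration
0   Amy      1883
1  Dana      2758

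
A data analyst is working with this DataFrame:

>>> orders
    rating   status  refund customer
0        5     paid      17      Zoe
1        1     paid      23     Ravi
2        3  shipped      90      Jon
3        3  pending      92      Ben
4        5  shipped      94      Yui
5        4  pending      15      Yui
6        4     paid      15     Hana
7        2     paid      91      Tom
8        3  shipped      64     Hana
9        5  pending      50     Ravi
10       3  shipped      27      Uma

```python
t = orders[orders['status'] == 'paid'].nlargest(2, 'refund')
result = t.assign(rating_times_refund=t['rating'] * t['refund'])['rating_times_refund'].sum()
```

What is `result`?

filter rows where status == 'paid':
   rating status  refund customer
0       5   paid      17      Zoe
1       1   paid      23     Ravi
6       4   paid      15     Hana
7       2   paid      91      Tom
take 2 rows with largest refund:
   rating status  refund customer
7       2   paid      91      Tom
1       1   paid      23     Ravi
add column rating_times_refund = t['rating'] * t['refund']:
   rating status  refund customer  rating_times_refund
7       2   paid      91      Tom                  182
1       1   paid      23     Ravi                   23
So sum() = 205.

205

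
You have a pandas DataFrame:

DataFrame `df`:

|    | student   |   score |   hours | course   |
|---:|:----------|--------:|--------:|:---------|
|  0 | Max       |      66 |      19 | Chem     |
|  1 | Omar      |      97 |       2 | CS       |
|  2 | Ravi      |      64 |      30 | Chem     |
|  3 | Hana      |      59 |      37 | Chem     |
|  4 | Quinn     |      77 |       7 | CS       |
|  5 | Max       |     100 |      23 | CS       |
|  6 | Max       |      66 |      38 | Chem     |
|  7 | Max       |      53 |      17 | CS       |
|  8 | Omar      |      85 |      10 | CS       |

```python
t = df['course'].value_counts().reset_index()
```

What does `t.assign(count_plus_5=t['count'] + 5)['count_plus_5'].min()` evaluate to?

value_counts of course:
course
CS      5
Chem    4
Name: count, dtype: int64
reset_index():
  course  count
0     CS      5
1   Chem      4
add column count_plus_5 = t['count'] + 5:
  course  count  count_plus_5
0     CS      5            10
1   Chem      4             9
The min of column 'count_plus_5' is 9.

9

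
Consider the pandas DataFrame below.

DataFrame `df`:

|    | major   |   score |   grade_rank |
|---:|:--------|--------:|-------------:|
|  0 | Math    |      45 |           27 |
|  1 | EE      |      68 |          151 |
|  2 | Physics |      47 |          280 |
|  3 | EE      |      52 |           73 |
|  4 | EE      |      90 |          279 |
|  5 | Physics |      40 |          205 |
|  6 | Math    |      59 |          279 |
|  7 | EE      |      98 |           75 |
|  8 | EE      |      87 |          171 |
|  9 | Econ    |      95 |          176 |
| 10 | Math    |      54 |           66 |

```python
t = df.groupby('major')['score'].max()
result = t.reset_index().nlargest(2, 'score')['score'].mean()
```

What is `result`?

group by major, max of score:
major
EE         98
Econ       95
Math       59
Physics    47
Name: score, dtype: int64
reset_index():
     major  score
0       EE     98
1     Econ     95
2     Math     59
3  Physics     47
take 2 rows with largest score:
  major  score
0    EE     98
1  Econ     95
mean of column 'score' → 96.5

96.5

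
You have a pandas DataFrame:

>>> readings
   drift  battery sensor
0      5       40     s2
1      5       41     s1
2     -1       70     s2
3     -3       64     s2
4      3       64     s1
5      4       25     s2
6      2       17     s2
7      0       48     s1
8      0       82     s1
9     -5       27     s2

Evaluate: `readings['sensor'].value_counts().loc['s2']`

value_counts of sensor:
sensor
s2    6
s1    4
Name: count, dtype: int64

6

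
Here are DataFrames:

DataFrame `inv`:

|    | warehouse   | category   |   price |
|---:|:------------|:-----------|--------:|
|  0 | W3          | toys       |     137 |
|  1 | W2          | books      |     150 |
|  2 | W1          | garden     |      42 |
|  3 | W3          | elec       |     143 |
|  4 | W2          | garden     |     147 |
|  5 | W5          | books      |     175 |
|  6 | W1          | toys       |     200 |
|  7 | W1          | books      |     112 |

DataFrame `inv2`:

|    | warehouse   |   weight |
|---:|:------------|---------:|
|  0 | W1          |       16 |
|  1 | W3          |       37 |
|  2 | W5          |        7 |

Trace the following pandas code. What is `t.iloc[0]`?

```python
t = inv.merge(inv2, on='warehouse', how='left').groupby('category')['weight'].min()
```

merge on 'warehouse' (how='left') → 8 rows:
  warehouse category  price  weight
0        W3     toys    137    37.0
1        W2    books    150     NaN
2        W1   garden     42    16.0
3        W3     elec    143    37.0
4        W2   garden    147     NaN
5        W5    books    175     7.0
6        W1     toys    200    16.0
7        W1    books    112    16.0
group by category, min of weight:
category
books      7.0
elec      37.0
garden    16.0
toys      16.0
Name: weight, dtype: float64

7.0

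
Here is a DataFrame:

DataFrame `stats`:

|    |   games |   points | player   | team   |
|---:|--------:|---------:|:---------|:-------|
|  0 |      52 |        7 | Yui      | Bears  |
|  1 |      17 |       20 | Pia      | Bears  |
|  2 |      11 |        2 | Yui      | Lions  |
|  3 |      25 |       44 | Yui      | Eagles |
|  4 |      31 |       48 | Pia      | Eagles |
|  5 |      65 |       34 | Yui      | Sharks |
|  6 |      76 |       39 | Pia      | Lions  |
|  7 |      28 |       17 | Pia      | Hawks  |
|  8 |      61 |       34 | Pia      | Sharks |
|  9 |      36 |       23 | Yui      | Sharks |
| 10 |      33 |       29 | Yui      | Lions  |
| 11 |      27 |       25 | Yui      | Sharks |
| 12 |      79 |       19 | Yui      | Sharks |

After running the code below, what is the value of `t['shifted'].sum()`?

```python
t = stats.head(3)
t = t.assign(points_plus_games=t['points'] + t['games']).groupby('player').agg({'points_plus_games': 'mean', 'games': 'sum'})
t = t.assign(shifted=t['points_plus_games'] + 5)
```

83.0

take first 3 rows:
   games  points player   team
0     52       7    Yui  Bears
1     17      20    Pia  Bears
2     11       2    Yui  Lions
add column points_plus_games = t['points'] + t['games']:
   games  points player   team  points_plus_games
0     52       7    Yui  Bears                 59
1     17      20    Pia  Bears                 37
2     11       2    Yui  Lions                 13
group by player: mean(points_plus_games), sum(games):
        points_plus_games  games
player                          
Pia                  37.0     17
Yui                  36.0     63
add column shifted = t['points_plus_games'] + 5:
        points_plus_games  games  shifted
player                                   
Pia                  37.0     17     42.0
Yui                  36.0     63     41.0
Taking the sum of column 'shifted' gives 83.0.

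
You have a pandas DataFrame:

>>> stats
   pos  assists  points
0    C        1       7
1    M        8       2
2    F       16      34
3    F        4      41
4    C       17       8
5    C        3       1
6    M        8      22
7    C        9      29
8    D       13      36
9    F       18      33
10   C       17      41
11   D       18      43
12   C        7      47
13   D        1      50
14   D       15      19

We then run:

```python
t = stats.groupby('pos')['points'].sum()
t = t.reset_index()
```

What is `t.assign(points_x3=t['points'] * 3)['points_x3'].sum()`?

1239

group by pos, sum of points:
pos
C    133
D    148
F    108
M     24
Name: points, dtype: int64
reset_index():
  pos  points
0   C     133
1   D     148
2   F     108
3   M      24
add column points_x3 = t['points'] * 3:
  pos  points  points_x3
0   C     133        399
1   D     148        444
2   F     108        324
3   M      24         72
Then the sum of column 'points_x3': 1239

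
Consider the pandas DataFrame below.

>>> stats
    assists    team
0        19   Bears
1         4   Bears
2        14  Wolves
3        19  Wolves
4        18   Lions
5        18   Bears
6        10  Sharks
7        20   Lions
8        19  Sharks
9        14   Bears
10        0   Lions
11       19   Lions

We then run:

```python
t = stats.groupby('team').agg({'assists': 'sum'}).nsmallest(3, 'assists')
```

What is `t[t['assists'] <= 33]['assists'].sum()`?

62

group by team, sum of assists:
        assists
team           
Bears        55
Lions        57
Sharks       29
Wolves       33
take 3 rows with smallest assists:
        assists
team           
Sharks       29
Wolves       33
Bears        55
filter rows where assists <= 33:
        assists
team           
Sharks       29
Wolves       33
Finally, sum of column 'assists' = 62.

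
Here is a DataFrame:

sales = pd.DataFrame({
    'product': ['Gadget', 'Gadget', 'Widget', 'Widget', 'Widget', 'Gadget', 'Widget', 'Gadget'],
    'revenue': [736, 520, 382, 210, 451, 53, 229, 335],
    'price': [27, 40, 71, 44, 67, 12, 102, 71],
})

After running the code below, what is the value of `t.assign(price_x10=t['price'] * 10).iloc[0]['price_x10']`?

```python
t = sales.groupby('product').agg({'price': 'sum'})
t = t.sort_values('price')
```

1500

group by product, sum of price:
         price
product       
Gadget     150
Widget     284
sort by price:
         price
product       
Gadget     150
Widget     284
add column price_x10 = t['price'] * 10:
         price  price_x10
product                  
Gadget     150       1500
Widget     284       2840
value at position 0, column 'price_x10' → 1500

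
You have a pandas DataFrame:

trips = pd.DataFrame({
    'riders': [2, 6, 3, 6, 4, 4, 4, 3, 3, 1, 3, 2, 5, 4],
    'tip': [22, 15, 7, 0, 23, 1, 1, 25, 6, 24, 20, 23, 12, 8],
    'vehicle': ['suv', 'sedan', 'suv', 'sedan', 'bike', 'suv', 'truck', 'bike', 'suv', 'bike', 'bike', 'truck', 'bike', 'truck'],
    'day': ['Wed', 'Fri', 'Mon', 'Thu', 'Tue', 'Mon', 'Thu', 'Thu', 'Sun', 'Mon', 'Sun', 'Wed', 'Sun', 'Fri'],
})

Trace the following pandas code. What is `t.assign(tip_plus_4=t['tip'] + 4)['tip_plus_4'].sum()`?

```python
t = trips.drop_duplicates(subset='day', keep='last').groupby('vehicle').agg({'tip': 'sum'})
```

drop duplicate day (keep=last):
    riders  tip vehicle  day
4        4   23    bike  Tue
7        3   25    bike  Thu
9        1   24    bike  Mon
11       2   23   truck  Wed
12       5   12    bike  Sun
13       4    8   truck  Fri
group by vehicle, sum of tip:
         tip
vehicle     
bike      84
truck     31
add column tip_plus_4 = t['tip'] + 4:
         tip  tip_plus_4
vehicle                 
bike      84          88
truck     31          35
Hence 123.

123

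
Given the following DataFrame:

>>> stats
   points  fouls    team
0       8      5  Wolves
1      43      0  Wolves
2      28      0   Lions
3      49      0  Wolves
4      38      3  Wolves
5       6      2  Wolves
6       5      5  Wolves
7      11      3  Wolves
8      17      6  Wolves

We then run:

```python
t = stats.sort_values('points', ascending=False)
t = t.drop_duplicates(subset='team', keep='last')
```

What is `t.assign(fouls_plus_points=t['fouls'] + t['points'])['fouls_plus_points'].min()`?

10

sort by points descending:
   points  fouls    team
3      49      0  Wolves
1      43      0  Wolves
4      38      3  Wolves
2      28      0   Lions
8      17      6  Wolves
7      11      3  Wolves
0       8      5  Wolves
5       6      2  Wolves
6       5      5  Wolves
drop duplicate team (keep=last):
   points  fouls    team
2      28      0   Lions
6       5      5  Wolves
add column fouls_plus_points = t['fouls'] + t['points']:
   points  fouls    team  fouls_plus_points
2      28      0   Lions                 28
6       5      5  Wolves                 10
Reading off the min of column 'fouls_plus_points', we get 10.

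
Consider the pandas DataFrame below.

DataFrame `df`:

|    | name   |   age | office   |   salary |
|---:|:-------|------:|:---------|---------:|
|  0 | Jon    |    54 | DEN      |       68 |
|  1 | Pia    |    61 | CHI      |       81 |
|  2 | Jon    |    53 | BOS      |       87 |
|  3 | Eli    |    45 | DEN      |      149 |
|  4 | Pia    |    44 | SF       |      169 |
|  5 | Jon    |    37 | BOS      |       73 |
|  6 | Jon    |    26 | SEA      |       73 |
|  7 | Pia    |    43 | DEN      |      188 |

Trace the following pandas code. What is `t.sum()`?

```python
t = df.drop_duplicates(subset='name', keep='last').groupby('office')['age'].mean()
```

70.0

drop duplicate name (keep=last):
  name  age office  salary
3  Eli   45    DEN     149
6  Jon   26    SEA      73
7  Pia   43    DEN     188
group by office, mean of age:
office
DEN    44.0
SEA    26.0
Name: age, dtype: float64
So sum() = 70.0.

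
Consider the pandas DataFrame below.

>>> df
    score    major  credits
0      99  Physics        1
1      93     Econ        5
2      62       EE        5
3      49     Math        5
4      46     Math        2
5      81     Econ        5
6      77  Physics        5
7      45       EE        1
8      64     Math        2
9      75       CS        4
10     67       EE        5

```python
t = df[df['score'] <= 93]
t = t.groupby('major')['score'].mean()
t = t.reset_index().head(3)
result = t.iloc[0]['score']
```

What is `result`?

75.0

filter rows where score <= 93:
    score    major  credits
1      93     Econ        5
2      62       EE        5
3      49     Math        5
4      46     Math        2
5      81     Econ        5
6      77  Physics        5
7      45       EE        1
8      64     Math        2
9      75       CS        4
10     67       EE        5
group by major, mean of score:
major
CS         75.0
EE         58.0
Econ       87.0
Math       53.0
Physics    77.0
Name: score, dtype: float64
reset_index():
     major  score
0       CS   75.0
1       EE   58.0
2     Econ   87.0
3     Math   53.0
4  Physics   77.0
take first 3 rows:
  major  score
0    CS   75.0
1    EE   58.0
2  Econ   87.0
Finally, value at position 0, column 'score' = 75.0.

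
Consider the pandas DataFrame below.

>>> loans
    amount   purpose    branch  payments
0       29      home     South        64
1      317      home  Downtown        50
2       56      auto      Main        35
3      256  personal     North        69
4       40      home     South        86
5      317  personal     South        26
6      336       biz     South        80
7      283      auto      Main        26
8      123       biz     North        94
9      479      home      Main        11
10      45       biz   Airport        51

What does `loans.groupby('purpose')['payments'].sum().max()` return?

225

group by purpose, sum of payments:
purpose
auto         61
biz         225
home        211
personal     95
Name: payments, dtype: int64
Taking the max of the resulting series gives 225.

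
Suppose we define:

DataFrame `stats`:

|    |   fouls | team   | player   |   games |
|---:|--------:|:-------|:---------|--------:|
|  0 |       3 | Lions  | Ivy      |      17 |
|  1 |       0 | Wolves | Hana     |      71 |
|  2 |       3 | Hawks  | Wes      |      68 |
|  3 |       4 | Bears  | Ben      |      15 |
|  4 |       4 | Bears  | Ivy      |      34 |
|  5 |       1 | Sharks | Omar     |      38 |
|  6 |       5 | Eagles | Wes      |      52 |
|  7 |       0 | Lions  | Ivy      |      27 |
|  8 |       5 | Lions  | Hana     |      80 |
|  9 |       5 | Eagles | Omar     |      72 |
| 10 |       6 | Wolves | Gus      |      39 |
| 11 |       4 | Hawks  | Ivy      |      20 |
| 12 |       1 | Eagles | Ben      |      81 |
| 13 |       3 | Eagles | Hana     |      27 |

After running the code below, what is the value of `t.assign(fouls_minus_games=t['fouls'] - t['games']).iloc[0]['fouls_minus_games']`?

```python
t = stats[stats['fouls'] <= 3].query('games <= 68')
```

-14

filter rows where fouls <= 3:
    fouls    team player  games
0       3   Lions    Ivy     17
1       0  Wolves   Hana     71
2       3   Hawks    Wes     68
5       1  Sharks   Omar     38
7       0   Lions    Ivy     27
12      1  Eagles    Ben     81
13      3  Eagles   Hana     27
filter rows where games <= 68:
    fouls    team player  games
0       3   Lions    Ivy     17
2       3   Hawks    Wes     68
5       1  Sharks   Omar     38
7       0   Lions    Ivy     27
13      3  Eagles   Hana     27
add column fouls_minus_games = t['fouls'] - t['games']:
    fouls    team player  games  fouls_minus_games
0       3   Lions    Ivy     17                -14
2       3   Hawks    Wes     68                -65
5       1  Sharks   Omar     38                -37
7       0   Lions    Ivy     27                -27
13      3  Eagles   Hana     27                -24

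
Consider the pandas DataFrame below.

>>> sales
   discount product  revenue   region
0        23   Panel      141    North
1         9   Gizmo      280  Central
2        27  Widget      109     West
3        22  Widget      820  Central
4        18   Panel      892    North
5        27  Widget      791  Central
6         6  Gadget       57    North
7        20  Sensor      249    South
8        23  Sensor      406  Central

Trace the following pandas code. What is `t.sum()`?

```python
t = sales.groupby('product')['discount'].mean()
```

82.3333333333

group by product, mean of discount:
product
Gadget     6.000000
Gizmo      9.000000
Panel     20.500000
Sensor    21.500000
Widget    25.333333
Name: discount, dtype: float64
Reading off the sum of the resulting series, we get 82.3333333333.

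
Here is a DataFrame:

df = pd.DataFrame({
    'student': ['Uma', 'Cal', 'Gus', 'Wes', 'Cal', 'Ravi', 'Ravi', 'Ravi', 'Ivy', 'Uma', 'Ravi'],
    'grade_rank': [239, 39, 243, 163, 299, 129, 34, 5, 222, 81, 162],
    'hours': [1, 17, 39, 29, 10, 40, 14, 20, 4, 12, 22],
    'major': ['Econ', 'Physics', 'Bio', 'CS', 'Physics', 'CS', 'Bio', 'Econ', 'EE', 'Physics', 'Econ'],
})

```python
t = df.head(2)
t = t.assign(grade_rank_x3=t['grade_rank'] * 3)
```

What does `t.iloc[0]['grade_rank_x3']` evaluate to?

take first 2 rows:
  student  grade_rank  hours    major
0     Uma         239      1     Econ
1     Cal          39     17  Physics
add column grade_rank_x3 = t['grade_rank'] * 3:
  student  grade_rank  hours    major  grade_rank_x3
0     Uma         239      1     Econ            717
1     Cal          39     17  Physics            117
Then the value at position 0, column 'grade_rank_x3': 717

717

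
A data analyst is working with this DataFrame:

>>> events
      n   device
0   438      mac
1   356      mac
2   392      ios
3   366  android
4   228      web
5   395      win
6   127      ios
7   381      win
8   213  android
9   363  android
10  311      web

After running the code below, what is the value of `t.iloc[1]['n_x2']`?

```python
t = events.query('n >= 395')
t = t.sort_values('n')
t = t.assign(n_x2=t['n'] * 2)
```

filter rows where n >= 395:
     n device
0  438    mac
5  395    win
sort by n:
     n device
5  395    win
0  438    mac
add column n_x2 = t['n'] * 2:
     n device  n_x2
5  395    win   790
0  438    mac   876
value at position 1, column 'n_x2' → 876

876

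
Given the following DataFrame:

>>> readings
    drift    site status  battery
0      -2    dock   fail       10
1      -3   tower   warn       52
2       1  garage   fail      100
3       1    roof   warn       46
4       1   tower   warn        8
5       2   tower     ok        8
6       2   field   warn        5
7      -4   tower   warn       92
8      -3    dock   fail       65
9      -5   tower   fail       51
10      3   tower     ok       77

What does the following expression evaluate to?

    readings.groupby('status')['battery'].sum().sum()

group by status, sum of battery:
status
fail    226
ok       85
warn    203
Name: battery, dtype: int64
sum of the resulting series → 514

514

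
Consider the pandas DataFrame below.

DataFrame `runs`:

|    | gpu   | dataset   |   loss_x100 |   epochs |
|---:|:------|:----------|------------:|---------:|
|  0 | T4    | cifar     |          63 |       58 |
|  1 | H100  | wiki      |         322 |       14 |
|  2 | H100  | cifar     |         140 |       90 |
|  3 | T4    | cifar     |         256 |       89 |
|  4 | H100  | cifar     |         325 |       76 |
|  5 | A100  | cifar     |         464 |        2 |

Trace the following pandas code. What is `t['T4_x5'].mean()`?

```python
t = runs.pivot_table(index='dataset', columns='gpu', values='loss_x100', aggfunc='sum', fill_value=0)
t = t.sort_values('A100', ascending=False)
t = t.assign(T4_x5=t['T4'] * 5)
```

pivot: rows=dataset, cols=gpu, sum(loss_x100):
gpu      A100  H100   T4
dataset                 
cifar     464   465  319
wiki        0   322    0
sort by A100 descending:
gpu      A100  H100   T4
dataset                 
cifar     464   465  319
wiki        0   322    0
add column T4_x5 = t['T4'] * 5:
gpu      A100  H100   T4  T4_x5
dataset                        
cifar     464   465  319   1595
wiki        0   322    0      0
Then the mean of column 'T4_x5': 797.5

797.5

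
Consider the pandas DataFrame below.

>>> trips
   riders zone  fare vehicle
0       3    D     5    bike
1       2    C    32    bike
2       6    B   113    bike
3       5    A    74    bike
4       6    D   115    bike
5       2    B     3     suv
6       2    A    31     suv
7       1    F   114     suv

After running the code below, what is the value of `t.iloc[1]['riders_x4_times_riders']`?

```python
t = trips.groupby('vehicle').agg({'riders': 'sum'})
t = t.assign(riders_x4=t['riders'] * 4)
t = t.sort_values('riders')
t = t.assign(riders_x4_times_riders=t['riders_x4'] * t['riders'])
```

group by vehicle, sum of riders:
         riders
vehicle        
bike         22
suv           5
add column riders_x4 = t['riders'] * 4:
         riders  riders_x4
vehicle                   
bike         22         88
suv           5         20
sort by riders:
         riders  riders_x4
vehicle                   
suv           5         20
bike         22         88
add column riders_x4_times_riders = t['riders_x4'] * t['riders']:
         riders  riders_x4  riders_x4_times_riders
vehicle                                           
suv           5         20                     100
bike         22         88                    1936
Reading off the value at position 1, column 'riders_x4_times_riders', we get 1936.

1936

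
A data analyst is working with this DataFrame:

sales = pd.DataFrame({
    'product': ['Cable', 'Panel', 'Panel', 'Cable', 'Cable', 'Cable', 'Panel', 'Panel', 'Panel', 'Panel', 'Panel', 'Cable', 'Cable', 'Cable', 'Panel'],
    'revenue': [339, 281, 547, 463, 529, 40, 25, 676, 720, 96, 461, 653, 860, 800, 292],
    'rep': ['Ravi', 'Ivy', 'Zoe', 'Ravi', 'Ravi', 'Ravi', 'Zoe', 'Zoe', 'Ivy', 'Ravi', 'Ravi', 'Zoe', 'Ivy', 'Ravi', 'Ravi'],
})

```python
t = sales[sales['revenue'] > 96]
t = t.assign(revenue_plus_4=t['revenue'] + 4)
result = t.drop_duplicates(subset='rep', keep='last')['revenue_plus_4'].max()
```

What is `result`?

864

filter rows where revenue > 96:
   product  revenue   rep
0    Cable      339  Ravi
1    Panel      281   Ivy
2    Panel      547   Zoe
3    Cable      463  Ravi
4    Cable      529  Ravi
7    Panel      676   Zoe
8    Panel      720   Ivy
10   Panel      461  Ravi
11   Cable      653   Zoe
12   Cable      860   Ivy
13   Cable      800  Ravi
14   Panel      292  Ravi
add column revenue_plus_4 = t['revenue'] + 4:
   product  revenue   rep  revenue_plus_4
0    Cable      339  Ravi             343
1    Panel      281   Ivy             285
2    Panel      547   Zoe             551
3    Cable      463  Ravi             467
4    Cable      529  Ravi             533
7    Panel      676   Zoe             680
8    Panel      720   Ivy             724
10   Panel      461  Ravi             465
11   Cable      653   Zoe             657
12   Cable      860   Ivy             864
13   Cable      800  Ravi             804
14   Panel      292  Ravi             296
drop duplicate rep (keep=last):
   product  revenue   rep  revenue_plus_4
11   Cable      653   Zoe             657
12   Cable      860   Ivy             864
14   Panel      292  Ravi             296
Reading off the max of column 'revenue_plus_4', we get 864.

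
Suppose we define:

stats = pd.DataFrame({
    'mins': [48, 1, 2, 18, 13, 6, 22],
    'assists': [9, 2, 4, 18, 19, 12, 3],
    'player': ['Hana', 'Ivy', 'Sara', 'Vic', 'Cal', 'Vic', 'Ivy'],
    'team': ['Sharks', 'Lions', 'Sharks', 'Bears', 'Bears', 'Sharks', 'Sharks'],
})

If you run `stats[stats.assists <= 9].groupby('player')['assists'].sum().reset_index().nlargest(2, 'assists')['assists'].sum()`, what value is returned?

14

filter rows where assists <= 9:
   mins  assists player    team
0    48        9   Hana  Sharks
1     1        2    Ivy   Lions
2     2        4   Sara  Sharks
6    22        3    Ivy  Sharks
group by player, sum of assists:
player
Hana    9
Ivy     5
Sara    4
Name: assists, dtype: int64
reset_index():
  player  assists
0   Hana        9
1    Ivy        5
2   Sara        4
take 2 rows with largest assists:
  player  assists
0   Hana        9
1    Ivy        5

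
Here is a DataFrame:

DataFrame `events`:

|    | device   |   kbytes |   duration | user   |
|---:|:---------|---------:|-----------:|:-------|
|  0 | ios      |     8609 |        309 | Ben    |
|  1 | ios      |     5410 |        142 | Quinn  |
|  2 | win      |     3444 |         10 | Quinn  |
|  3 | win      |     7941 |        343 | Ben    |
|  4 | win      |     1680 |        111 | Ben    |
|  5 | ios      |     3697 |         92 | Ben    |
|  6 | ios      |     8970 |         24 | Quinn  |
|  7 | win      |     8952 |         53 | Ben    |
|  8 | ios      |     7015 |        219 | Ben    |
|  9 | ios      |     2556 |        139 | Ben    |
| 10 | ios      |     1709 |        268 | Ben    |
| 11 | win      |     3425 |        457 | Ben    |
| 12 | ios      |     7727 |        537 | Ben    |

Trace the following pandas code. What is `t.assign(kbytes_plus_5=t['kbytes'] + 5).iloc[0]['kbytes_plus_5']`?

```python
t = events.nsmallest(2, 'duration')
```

3449

take 2 rows with smallest duration:
  device  kbytes  duration   user
2    win    3444        10  Quinn
6    ios    8970        24  Quinn
add column kbytes_plus_5 = t['kbytes'] + 5:
  device  kbytes  duration   user  kbytes_plus_5
2    win    3444        10  Quinn           3449
6    ios    8970        24  Quinn           8975
So iloc[0]['kbytes_plus_5'] = 3449.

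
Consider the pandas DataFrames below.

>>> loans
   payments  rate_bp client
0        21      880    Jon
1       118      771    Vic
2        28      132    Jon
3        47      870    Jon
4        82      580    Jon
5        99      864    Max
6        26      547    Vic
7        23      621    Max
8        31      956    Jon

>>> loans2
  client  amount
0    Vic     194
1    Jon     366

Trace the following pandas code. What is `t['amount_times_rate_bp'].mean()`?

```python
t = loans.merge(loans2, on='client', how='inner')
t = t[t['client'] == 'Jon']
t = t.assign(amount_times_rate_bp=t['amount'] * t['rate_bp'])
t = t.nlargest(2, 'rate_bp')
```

merge on 'client' (how='inner') → 7 rows:
   payments  rate_bp client  amount
0        21      880    Jon     366
1       118      771    Vic     194
2        28      132    Jon     366
3        47      870    Jon     366
4        82      580    Jon     366
5        26      547    Vic     194
6        31      956    Jon     366
filter rows where client == 'Jon':
   payments  rate_bp client  amount
0        21      880    Jon     366
2        28      132    Jon     366
3        47      870    Jon     366
4        82      580    Jon     366
6        31      956    Jon     366
add column amount_times_rate_bp = t['amount'] * t['rate_bp']:
   payments  rate_bp client  amount  amount_times_rate_bp
0        21      880    Jon     366                322080
2        28      132    Jon     366                 48312
3        47      870    Jon     366                318420
4        82      580    Jon     366                212280
6        31      956    Jon     366                349896
take 2 rows with largest rate_bp:
   payments  rate_bp client  amount  amount_times_rate_bp
6        31      956    Jon     366                349896
0        21      880    Jon     366                322080
Hence 335988.0.

335988.0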